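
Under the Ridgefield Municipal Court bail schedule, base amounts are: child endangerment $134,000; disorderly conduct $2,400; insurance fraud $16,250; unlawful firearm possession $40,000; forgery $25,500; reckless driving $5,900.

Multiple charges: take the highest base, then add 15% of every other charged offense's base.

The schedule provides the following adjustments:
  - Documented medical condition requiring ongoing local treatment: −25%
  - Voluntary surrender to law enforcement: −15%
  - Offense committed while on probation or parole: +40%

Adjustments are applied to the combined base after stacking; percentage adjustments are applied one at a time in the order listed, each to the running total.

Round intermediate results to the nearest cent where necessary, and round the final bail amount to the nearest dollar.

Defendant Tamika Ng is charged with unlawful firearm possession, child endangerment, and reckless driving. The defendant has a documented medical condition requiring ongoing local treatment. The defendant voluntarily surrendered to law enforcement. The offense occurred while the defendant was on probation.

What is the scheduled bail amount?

Base amounts from the schedule: unlawful firearm possession $40,000; child endangerment $134,000; reckless driving $5,900.
Stacking rule: highest base plus 15% of each additional charge. Highest is child endangerment at $134,000. Additional: $40,000 × 15% = $6,000; $5,900 × 15% = $885. Combined base = $134,000 + $6,885 = $140,885.
Documented medical condition requiring ongoing local treatment (−25%): $140,885 × 0.75 = $105,663.75.
Voluntary surrender to law enforcement (−15%): $105,663.75 × 0.85 = $89,814.19.
Offense committed while on probation or parole (+40%): $89,814.19 × 1.4 = $125,739.87.
Rounded to the nearest dollar: $125,740.

$125,740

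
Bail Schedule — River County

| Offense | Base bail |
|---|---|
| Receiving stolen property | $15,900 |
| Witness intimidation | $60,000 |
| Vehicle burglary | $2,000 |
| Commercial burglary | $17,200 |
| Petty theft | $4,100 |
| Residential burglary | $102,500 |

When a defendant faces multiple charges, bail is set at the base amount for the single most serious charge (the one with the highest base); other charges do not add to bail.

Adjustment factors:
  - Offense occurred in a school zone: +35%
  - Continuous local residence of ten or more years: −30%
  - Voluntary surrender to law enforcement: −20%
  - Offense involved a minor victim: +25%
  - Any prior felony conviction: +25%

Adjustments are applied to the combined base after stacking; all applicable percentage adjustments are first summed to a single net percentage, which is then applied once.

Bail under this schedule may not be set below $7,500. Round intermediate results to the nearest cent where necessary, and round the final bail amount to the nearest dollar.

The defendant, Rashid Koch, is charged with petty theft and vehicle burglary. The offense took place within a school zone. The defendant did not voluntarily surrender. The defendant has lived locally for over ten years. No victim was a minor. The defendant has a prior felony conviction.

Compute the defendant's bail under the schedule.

$7,500

Base amounts from the schedule: petty theft $4,100; vehicle burglary $2,000.
Stacking rule: use the highest base only. Highest is petty theft at $4,100. Combined base = $4,100.
Net percentage adjustment: +35% −30% +25% = +30%. $4,100 × 1.3 = $5,330.
Result $5,330 is below the minimum of $7,500; bail is set at the minimum $7,500.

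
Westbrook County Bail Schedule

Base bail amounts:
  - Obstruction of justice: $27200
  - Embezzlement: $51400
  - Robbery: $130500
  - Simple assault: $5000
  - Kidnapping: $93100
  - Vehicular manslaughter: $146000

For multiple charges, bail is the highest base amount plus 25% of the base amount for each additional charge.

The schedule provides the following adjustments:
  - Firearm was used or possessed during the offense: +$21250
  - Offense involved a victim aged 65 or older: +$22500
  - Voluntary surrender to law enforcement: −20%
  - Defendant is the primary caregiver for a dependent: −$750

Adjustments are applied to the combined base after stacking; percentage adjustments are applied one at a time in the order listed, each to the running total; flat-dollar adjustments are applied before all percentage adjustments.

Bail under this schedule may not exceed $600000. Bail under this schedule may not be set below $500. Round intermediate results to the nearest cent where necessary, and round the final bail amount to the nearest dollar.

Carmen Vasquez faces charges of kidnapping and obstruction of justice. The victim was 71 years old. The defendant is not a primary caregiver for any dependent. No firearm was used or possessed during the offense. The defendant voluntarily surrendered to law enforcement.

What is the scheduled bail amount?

Base amounts from the schedule: kidnapping $93100; obstruction of justice $27200.
Stacking rule: highest base plus 25% of each additional charge. Highest is kidnapping at $93100. Additional: $27200 × 25% = $6800. Combined base = $93100 + $6800 = $99900.
Offense involved a victim aged 65 or older (+$22500 flat): $99900 + $22500 = $122400.
Voluntary surrender to law enforcement (−20%): $122400 × 0.8 = $97920.
$97920 is within the $600000 maximum.
$97920 is at or above the $500 minimum.

$97920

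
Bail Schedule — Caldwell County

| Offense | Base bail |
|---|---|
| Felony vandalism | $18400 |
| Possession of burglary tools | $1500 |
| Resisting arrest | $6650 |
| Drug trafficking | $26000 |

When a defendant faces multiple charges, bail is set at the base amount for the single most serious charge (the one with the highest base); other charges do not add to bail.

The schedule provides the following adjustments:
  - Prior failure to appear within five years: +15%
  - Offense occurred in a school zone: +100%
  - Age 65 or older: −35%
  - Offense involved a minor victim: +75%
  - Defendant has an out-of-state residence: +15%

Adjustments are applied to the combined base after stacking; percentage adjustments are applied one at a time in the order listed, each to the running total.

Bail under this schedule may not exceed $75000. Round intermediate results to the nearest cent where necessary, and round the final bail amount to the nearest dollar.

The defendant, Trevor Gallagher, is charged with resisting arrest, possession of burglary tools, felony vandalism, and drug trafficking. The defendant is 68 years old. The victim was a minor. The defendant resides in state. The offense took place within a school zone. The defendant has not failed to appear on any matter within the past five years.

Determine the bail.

$59150

Base amounts from the schedule: resisting arrest $6650; possession of burglary tools $1500; felony vandalism $18400; drug trafficking $26000.
Stacking rule: use the highest base only. Highest is drug trafficking at $26000. Combined base = $26000.
Offense occurred in a school zone (+100%): $26000 × 2 = $52000.
Age 65 or older (−35%): $52000 × 0.65 = $33800.
Offense involved a minor victim (+75%): $33800 × 1.75 = $59150.
$59150 is within the $75000 maximum.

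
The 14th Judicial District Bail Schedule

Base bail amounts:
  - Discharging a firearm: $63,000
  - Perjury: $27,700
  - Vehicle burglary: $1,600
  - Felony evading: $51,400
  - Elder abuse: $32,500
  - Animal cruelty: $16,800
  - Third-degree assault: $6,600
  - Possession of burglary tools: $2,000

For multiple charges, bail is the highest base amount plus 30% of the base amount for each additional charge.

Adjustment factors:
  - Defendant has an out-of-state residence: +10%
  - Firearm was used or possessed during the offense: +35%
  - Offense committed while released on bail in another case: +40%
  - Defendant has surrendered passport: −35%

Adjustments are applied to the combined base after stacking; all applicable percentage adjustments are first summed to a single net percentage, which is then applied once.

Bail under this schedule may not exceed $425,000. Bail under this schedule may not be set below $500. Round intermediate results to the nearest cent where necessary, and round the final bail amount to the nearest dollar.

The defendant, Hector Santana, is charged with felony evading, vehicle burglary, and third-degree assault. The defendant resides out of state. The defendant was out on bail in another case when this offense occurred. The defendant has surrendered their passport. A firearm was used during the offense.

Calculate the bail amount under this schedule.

Base amounts from the schedule: felony evading $51,400; vehicle burglary $1,600; third-degree assault $6,600.
Stacking rule: highest base plus 30% of each additional charge. Highest is felony evading at $51,400. Additional: $1,600 × 30% = $480; $6,600 × 30% = $1,980. Combined base = $51,400 + $2,460 = $53,860.
Net percentage adjustment: +10% +35% +40% −35% = +50%. $53,860 × 1.5 = $80,790.
$80,790 is within the $425,000 maximum.
$80,790 is at or above the $500 minimum.

$80,790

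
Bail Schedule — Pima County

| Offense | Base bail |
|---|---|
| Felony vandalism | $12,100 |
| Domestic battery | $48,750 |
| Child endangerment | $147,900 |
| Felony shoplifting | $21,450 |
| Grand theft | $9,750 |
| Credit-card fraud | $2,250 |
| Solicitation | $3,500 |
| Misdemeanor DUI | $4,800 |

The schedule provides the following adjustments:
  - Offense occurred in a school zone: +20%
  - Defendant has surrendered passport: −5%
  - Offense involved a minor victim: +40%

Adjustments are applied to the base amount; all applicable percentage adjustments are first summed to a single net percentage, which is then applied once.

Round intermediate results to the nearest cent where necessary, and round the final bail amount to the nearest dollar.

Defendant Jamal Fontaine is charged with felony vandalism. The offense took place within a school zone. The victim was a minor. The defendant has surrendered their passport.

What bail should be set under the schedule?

$18,755

Base amounts from the schedule: felony vandalism $12,100.
Single charge. Combined base = $12,100.
Net percentage adjustment: +20% −5% +40% = +55%. $12,100 × 1.55 = $18,755.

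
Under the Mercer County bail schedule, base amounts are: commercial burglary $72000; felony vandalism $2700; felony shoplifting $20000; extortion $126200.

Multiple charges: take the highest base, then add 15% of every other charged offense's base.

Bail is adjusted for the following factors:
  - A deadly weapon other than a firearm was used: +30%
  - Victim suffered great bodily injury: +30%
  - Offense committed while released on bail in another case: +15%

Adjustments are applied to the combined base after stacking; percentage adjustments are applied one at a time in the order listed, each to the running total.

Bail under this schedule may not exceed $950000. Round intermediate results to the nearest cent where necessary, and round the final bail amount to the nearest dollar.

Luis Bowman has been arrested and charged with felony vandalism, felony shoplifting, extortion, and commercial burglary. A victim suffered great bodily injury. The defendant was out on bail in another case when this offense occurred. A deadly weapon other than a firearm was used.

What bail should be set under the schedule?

$272877

Base amounts from the schedule: felony vandalism $2700; felony shoplifting $20000; extortion $126200; commercial burglary $72000.
Stacking rule: highest base plus 15% of each additional charge. Highest is extortion at $126200. Additional: $2700 × 15% = $405; $20000 × 15% = $3000; $72000 × 15% = $10800. Combined base = $126200 + $14205 = $140405.
A deadly weapon other than a firearm was used (+30%): $140405 × 1.3 = $182526.50.
Victim suffered great bodily injury (+30%): $182526.50 × 1.3 = $237284.45.
Offense committed while released on bail in another case (+15%): $237284.45 × 1.15 = $272877.12.
$272877.12 is within the $950000 maximum.
Rounded to the nearest dollar: $272877.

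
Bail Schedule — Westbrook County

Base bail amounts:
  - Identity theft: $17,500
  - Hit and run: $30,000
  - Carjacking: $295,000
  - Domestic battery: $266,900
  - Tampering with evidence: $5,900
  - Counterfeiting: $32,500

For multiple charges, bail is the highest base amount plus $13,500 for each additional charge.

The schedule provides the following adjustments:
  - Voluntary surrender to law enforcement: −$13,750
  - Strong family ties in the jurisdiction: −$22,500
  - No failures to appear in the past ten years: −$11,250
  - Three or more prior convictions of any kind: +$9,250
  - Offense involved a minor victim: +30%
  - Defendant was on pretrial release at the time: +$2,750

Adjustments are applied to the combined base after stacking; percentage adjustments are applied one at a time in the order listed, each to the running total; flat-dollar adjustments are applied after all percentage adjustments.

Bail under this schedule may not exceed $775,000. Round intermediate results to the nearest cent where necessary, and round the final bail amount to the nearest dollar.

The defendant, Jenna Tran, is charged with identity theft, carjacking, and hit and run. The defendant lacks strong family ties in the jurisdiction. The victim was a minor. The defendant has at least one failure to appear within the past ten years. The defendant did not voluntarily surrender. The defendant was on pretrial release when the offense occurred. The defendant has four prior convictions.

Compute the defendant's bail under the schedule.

$430,600

Base amounts from the schedule: identity theft $17,500; carjacking $295,000; hit and run $30,000.
Stacking rule: highest base plus $13,500 per additional charge. Highest is carjacking at $295,000; 2 additional charges → +$27,000. Combined base = $322,000.
Offense involved a minor victim (+30%): $322,000 × 1.3 = $418,600.
Three or more prior convictions of any kind (+$9,250 flat): $418,600 + $9,250 = $427,850.
Defendant was on pretrial release at the time (+$2,750 flat): $427,850 + $2,750 = $430,600.
$430,600 is within the $775,000 maximum.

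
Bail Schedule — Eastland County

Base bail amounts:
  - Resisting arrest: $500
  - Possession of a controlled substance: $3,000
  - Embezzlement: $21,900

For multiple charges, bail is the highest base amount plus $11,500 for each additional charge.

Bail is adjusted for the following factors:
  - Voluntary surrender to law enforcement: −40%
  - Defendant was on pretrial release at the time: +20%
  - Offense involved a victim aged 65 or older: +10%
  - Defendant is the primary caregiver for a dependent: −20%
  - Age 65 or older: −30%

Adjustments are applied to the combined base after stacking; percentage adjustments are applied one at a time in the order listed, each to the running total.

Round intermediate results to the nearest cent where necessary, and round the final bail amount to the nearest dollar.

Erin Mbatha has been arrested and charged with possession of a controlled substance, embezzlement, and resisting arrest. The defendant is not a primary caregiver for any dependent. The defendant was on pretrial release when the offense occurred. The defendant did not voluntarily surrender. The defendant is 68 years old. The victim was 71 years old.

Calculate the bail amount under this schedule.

$41,488

Base amounts from the schedule: possession of a controlled substance $3,000; embezzlement $21,900; resisting arrest $500.
Stacking rule: highest base plus $11,500 per additional charge. Highest is embezzlement at $21,900; 2 additional charges → +$23,000. Combined base = $44,900.
Defendant was on pretrial release at the time (+20%): $44,900 × 1.2 = $53,880.
Offense involved a victim aged 65 or older (+10%): $53,880 × 1.1 = $59,268.
Age 65 or older (−30%): $59,268 × 0.7 = $41,487.60.
Rounded to the nearest dollar: $41,488.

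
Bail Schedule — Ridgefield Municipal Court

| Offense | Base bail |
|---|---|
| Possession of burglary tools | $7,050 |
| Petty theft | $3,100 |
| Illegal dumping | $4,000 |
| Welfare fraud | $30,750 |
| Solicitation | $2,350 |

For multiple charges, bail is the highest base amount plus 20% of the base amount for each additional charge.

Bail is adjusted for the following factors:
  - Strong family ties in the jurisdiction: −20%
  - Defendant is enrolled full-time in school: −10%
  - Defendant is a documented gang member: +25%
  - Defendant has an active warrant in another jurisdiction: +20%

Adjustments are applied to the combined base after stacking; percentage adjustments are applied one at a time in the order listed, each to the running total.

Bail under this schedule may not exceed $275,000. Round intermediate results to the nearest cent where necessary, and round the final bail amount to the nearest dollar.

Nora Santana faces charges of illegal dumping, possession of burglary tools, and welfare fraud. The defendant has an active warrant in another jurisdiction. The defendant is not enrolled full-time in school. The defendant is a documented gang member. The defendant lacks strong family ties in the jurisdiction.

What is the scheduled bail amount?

$49,440

Base amounts from the schedule: illegal dumping $4,000; possession of burglary tools $7,050; welfare fraud $30,750.
Stacking rule: highest base plus 20% of each additional charge. Highest is welfare fraud at $30,750. Additional: $4,000 × 20% = $800; $7,050 × 20% = $1,410. Combined base = $30,750 + $2,210 = $32,960.
Defendant is a documented gang member (+25%): $32,960 × 1.25 = $41,200.
Defendant has an active warrant in another jurisdiction (+20%): $41,200 × 1.2 = $49,440.
$49,440 is within the $275,000 maximum.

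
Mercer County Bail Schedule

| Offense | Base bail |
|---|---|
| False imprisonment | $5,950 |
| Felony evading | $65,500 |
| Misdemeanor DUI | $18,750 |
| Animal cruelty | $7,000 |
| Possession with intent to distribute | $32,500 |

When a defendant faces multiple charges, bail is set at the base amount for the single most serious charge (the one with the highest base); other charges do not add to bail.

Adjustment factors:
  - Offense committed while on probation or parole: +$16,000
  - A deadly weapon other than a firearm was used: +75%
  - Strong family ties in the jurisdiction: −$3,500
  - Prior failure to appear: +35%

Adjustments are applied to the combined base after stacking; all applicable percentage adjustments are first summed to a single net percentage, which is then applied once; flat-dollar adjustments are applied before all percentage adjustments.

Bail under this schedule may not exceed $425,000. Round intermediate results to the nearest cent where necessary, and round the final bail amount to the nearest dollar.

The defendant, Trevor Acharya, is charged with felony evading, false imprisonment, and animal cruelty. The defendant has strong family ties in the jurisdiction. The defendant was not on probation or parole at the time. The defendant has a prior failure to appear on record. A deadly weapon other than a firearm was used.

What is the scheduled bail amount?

$130,200

Base amounts from the schedule: felony evading $65,500; false imprisonment $5,950; animal cruelty $7,000.
Stacking rule: use the highest base only. Highest is felony evading at $65,500. Combined base = $65,500.
Strong family ties in the jurisdiction (−$3,500 flat): $65,500 − $3,500 = $62,000.
Net percentage adjustment: +75% +35% = +110%. $62,000 × 2.1 = $130,200.
$130,200 is within the $425,000 maximum.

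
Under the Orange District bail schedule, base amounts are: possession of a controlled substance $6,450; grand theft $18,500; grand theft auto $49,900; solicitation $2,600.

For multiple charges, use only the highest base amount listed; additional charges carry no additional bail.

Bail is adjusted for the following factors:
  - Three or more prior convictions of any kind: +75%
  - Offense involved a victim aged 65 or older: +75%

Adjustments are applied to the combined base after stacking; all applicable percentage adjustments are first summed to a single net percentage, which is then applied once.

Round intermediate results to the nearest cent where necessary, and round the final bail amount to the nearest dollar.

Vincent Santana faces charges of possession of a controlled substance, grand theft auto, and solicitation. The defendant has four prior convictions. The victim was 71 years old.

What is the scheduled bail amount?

Base amounts from the schedule: possession of a controlled substance $6,450; grand theft auto $49,900; solicitation $2,600.
Stacking rule: use the highest base only. Highest is grand theft auto at $49,900. Combined base = $49,900.
Net percentage adjustment: +75% +75% = +150%. $49,900 × 2.5 = $124,750.

$124,750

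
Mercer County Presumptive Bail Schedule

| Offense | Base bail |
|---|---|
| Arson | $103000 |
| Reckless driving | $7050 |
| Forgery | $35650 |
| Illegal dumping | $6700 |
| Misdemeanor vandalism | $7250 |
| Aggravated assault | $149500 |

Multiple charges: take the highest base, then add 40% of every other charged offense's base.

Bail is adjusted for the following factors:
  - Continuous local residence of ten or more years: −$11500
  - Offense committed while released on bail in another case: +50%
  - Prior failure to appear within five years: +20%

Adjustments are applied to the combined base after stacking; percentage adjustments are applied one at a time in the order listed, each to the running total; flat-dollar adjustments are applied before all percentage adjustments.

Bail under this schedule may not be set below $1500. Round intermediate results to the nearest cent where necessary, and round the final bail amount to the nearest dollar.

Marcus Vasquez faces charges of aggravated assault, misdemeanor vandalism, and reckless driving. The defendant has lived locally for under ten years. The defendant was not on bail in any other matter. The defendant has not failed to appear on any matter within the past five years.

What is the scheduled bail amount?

$155220

Base amounts from the schedule: aggravated assault $149500; misdemeanor vandalism $7250; reckless driving $7050.
Stacking rule: highest base plus 40% of each additional charge. Highest is aggravated assault at $149500. Additional: $7250 × 40% = $2900; $7050 × 40% = $2820. Combined base = $149500 + $5720 = $155220.
No adjustment factors apply to this defendant.
$155220 is at or above the $1500 minimum.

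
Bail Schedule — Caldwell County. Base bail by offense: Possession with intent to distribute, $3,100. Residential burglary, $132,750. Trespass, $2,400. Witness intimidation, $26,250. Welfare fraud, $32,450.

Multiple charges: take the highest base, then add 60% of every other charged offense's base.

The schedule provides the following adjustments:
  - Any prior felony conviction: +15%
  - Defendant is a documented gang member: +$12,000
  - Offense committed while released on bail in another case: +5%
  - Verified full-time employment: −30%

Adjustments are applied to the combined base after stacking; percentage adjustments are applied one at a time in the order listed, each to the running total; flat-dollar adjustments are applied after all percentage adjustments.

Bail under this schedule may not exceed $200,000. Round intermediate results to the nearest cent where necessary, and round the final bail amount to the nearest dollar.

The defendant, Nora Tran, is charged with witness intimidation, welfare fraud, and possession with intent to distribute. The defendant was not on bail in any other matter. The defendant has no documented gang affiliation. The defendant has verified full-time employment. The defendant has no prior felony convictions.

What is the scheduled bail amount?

Base amounts from the schedule: witness intimidation $26,250; welfare fraud $32,450; possession with intent to distribute $3,100.
Stacking rule: highest base plus 60% of each additional charge. Highest is welfare fraud at $32,450. Additional: $26,250 × 60% = $15,750; $3,100 × 60% = $1,860. Combined base = $32,450 + $17,610 = $50,060.
Verified full-time employment (−30%): $50,060 × 0.7 = $35,042.
$35,042 is within the $200,000 maximum.

$35,042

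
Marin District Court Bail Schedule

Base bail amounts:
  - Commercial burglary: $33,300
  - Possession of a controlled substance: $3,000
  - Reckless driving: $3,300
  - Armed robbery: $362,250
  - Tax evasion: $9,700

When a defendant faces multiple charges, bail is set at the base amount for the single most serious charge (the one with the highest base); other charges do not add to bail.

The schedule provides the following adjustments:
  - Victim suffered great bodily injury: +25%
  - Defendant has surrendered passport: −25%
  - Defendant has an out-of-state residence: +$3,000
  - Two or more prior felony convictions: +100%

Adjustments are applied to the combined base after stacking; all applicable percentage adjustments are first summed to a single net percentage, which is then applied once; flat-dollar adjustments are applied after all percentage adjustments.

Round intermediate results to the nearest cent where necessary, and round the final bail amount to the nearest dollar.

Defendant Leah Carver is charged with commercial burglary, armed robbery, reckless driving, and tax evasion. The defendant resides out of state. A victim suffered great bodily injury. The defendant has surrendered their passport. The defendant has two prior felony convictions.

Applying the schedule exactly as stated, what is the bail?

$727,500

Base amounts from the schedule: commercial burglary $33,300; armed robbery $362,250; reckless driving $3,300; tax evasion $9,700.
Stacking rule: use the highest base only. Highest is armed robbery at $362,250. Combined base = $362,250.
Net percentage adjustment: +25% −25% +100% = +100%. $362,250 × 2 = $724,500.
Defendant has an out-of-state residence (+$3,000 flat): $724,500 + $3,000 = $727,500.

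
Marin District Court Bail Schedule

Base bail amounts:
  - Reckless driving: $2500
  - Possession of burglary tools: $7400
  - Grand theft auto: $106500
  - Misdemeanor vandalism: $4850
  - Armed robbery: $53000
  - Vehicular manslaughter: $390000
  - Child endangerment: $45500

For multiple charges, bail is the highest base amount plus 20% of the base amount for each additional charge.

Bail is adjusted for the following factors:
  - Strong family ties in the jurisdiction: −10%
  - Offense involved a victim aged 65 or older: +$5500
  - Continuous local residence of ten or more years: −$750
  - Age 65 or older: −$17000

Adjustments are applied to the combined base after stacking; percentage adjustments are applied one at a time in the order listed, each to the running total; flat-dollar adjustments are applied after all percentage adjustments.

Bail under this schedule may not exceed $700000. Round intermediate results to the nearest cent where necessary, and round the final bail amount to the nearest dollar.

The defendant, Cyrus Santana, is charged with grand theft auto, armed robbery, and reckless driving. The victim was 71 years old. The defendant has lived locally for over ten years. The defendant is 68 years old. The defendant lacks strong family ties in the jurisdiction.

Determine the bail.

Base amounts from the schedule: grand theft auto $106500; armed robbery $53000; reckless driving $2500.
Stacking rule: highest base plus 20% of each additional charge. Highest is grand theft auto at $106500. Additional: $53000 × 20% = $10600; $2500 × 20% = $500. Combined base = $106500 + $11100 = $117600.
Offense involved a victim aged 65 or older (+$5500 flat): $117600 + $5500 = $123100.
Continuous local residence of ten or more years (−$750 flat): $123100 − $750 = $122350.
Age 65 or older (−$17000 flat): $122350 − $17000 = $105350.
$105350 is within the $700000 maximum.

$105350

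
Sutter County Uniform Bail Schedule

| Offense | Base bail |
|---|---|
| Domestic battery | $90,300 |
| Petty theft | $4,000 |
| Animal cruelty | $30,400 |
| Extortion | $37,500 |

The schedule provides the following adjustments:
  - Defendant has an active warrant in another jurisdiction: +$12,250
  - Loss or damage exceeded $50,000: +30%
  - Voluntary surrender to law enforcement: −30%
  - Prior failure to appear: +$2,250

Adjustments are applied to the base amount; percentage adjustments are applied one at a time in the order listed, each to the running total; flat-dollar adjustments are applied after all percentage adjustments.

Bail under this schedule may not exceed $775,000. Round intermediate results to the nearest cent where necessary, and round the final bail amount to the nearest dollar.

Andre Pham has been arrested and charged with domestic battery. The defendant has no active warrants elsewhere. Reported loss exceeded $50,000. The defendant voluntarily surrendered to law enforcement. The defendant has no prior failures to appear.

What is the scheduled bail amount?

Base amounts from the schedule: domestic battery $90,300.
Single charge. Combined base = $90,300.
Loss or damage exceeded $50,000 (+30%): $90,300 × 1.3 = $117,390.
Voluntary surrender to law enforcement (−30%): $117,390 × 0.7 = $82,173.
$82,173 is within the $775,000 maximum.

$82,173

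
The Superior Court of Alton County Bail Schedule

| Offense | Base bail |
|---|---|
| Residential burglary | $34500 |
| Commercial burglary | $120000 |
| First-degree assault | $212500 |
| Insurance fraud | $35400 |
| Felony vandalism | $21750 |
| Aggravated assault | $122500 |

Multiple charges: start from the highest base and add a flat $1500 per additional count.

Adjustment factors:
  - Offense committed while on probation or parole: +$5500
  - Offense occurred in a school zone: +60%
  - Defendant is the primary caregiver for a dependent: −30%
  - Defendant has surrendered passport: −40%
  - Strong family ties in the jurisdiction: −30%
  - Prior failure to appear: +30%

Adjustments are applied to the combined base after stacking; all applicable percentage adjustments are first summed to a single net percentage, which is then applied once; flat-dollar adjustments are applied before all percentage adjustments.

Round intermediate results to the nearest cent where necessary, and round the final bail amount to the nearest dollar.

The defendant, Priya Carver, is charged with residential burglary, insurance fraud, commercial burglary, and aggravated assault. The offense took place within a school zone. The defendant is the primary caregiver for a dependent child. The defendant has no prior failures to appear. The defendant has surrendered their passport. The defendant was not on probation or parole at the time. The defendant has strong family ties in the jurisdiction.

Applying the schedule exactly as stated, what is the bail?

$76200

Base amounts from the schedule: residential burglary $34500; insurance fraud $35400; commercial burglary $120000; aggravated assault $122500.
Stacking rule: highest base plus $1500 per additional charge. Highest is aggravated assault at $122500; 3 additional charges → +$4500. Combined base = $127000.
Net percentage adjustment: +60% −30% −40% −30% = −40%. $127000 × 0.6 = $76200.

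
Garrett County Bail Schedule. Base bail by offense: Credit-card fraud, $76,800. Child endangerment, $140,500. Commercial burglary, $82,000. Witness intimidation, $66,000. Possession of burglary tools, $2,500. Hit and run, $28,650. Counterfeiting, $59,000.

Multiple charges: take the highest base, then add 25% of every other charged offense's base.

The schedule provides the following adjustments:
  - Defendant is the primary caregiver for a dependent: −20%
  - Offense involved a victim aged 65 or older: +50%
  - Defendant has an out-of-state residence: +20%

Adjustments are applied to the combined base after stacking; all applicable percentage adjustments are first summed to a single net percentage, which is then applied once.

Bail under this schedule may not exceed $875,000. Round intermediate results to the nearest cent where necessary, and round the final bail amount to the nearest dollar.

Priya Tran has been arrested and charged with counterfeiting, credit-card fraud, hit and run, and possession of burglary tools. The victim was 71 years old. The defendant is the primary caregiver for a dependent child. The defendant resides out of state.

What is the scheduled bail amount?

$149,006

Base amounts from the schedule: counterfeiting $59,000; credit-card fraud $76,800; hit and run $28,650; possession of burglary tools $2,500.
Stacking rule: highest base plus 25% of each additional charge. Highest is credit-card fraud at $76,800. Additional: $59,000 × 25% = $14,750; $28,650 × 25% = $7,162.50; $2,500 × 25% = $625. Combined base = $76,800 + $22,537.50 = $99,337.50.
Net percentage adjustment: −20% +50% +20% = +50%. $99,337.50 × 1.5 = $149,006.25.
$149,006.25 is within the $875,000 maximum.
Rounded to the nearest dollar: $149,006.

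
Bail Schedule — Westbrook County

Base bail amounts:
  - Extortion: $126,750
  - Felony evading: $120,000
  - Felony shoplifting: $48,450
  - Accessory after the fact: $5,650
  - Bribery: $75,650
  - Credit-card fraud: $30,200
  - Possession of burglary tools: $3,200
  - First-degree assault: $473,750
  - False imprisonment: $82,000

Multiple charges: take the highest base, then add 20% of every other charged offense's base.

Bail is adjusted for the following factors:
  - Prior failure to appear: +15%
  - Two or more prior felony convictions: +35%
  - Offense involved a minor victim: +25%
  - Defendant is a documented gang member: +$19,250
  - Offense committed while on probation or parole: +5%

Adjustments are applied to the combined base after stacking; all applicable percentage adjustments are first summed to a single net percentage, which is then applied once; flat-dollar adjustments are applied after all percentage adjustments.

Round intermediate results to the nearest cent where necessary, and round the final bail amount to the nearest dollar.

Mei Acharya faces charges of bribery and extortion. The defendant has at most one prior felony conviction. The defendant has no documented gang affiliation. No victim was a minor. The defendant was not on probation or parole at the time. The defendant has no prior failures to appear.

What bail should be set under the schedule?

Base amounts from the schedule: bribery $75,650; extortion $126,750.
Stacking rule: highest base plus 20% of each additional charge. Highest is extortion at $126,750. Additional: $75,650 × 20% = $15,130. Combined base = $126,750 + $15,130 = $141,880.
No adjustment factors apply to this defendant.

$141,880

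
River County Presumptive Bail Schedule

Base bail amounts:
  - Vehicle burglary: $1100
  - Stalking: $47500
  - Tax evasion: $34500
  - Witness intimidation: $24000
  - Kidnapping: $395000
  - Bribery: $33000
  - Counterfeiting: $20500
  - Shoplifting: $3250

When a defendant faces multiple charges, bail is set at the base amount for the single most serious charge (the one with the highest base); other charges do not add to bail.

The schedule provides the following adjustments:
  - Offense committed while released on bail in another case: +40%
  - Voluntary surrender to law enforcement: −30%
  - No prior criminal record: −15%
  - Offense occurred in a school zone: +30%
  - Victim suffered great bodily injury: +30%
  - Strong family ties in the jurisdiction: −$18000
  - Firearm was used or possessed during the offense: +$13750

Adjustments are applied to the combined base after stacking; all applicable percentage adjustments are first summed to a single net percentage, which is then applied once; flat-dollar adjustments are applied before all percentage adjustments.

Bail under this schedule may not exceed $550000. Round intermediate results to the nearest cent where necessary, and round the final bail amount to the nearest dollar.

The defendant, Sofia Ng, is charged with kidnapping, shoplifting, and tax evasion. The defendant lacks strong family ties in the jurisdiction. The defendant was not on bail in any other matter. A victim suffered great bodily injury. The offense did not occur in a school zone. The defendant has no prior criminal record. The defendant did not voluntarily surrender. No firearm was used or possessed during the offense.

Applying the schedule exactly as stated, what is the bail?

$454250

Base amounts from the schedule: kidnapping $395000; shoplifting $3250; tax evasion $34500.
Stacking rule: use the highest base only. Highest is kidnapping at $395000. Combined base = $395000.
Net percentage adjustment: −15% +30% = +15%. $395000 × 1.15 = $454250.
$454250 is within the $550000 maximum.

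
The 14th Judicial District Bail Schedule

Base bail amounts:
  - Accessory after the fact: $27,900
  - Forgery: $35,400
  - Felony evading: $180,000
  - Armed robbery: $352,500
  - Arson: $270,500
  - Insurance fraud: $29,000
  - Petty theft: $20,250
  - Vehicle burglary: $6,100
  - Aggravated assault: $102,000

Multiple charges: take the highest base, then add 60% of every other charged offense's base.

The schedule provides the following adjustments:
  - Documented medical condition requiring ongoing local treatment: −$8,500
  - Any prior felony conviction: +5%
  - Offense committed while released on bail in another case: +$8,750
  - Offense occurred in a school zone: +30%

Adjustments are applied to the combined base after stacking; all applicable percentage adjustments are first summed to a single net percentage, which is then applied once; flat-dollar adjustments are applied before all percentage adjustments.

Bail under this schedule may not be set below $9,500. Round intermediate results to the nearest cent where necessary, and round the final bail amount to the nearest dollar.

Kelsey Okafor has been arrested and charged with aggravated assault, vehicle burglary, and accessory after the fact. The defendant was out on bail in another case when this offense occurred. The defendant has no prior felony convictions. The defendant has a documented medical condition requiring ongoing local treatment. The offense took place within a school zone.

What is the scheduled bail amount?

Base amounts from the schedule: aggravated assault $102,000; vehicle burglary $6,100; accessory after the fact $27,900.
Stacking rule: highest base plus 60% of each additional charge. Highest is aggravated assault at $102,000. Additional: $6,100 × 60% = $3,660; $27,900 × 60% = $16,740. Combined base = $102,000 + $20,400 = $122,400.
Documented medical condition requiring ongoing local treatment (−$8,500 flat): $122,400 − $8,500 = $113,900.
Offense committed while released on bail in another case (+$8,750 flat): $113,900 + $8,750 = $122,650.
Offense occurred in a school zone (+30%): $122,650 × 1.3 = $159,445.
$159,445 is at or above the $9,500 minimum.

$159,445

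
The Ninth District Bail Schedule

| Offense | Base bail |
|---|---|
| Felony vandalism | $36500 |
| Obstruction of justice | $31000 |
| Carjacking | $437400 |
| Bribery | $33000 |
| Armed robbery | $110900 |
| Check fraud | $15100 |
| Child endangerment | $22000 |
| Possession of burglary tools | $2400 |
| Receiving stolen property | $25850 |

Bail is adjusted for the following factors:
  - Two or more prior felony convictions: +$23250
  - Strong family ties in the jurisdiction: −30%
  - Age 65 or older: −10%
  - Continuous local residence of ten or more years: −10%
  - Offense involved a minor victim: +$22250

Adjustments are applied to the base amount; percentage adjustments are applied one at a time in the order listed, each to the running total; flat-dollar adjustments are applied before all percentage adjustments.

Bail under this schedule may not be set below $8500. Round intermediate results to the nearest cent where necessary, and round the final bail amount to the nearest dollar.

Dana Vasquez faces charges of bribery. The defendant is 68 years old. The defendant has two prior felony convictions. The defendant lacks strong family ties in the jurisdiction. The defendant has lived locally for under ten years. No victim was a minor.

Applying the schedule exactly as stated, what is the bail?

$50625

Base amounts from the schedule: bribery $33000.
Single charge. Combined base = $33000.
Two or more prior felony convictions (+$23250 flat): $33000 + $23250 = $56250.
Age 65 or older (−10%): $56250 × 0.9 = $50625.
$50625 is at or above the $8500 minimum.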